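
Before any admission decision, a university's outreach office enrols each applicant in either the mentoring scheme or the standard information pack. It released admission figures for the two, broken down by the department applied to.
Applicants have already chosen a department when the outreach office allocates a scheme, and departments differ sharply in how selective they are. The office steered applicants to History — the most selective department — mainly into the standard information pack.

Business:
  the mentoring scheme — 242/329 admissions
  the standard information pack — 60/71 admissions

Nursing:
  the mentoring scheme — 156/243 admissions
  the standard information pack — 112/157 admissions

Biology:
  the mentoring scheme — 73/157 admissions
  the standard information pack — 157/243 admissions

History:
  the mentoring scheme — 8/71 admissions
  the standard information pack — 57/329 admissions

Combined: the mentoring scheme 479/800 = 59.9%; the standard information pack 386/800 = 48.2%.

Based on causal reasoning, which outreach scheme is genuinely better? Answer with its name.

the standard information pack

Nothing the outreach scheme does changes department; the imbalance is an allocation artefact. With department also predicting the outcome, the pooled figure is confounded, and the within-stratum comparison is the causal one.
Within each level — Business: 73.6% vs 84.5%; Nursing: 64.2% vs 71.3%; Biology: 46.5% vs 64.6%; History: 11.3% vs 17.3% — the standard information pack is higher every time.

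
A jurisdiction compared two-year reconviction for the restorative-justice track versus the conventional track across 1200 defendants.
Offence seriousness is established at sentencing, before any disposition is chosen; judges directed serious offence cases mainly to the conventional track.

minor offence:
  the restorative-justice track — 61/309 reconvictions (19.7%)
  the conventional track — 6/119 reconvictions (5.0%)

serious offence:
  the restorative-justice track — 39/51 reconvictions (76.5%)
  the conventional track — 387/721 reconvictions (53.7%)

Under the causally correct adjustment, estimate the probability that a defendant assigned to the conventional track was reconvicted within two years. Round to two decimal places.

0.36

Offence seriousness is set before the disposition has any effect — it is not caused by the disposition — and it independently drives the outcome. That makes it a confounder, so the causal comparison is within offence seriousness levels.
Standardising the conventional track to the population offence seriousness mix: 0.357·6/119 + 0.643·387/721 = 0.363.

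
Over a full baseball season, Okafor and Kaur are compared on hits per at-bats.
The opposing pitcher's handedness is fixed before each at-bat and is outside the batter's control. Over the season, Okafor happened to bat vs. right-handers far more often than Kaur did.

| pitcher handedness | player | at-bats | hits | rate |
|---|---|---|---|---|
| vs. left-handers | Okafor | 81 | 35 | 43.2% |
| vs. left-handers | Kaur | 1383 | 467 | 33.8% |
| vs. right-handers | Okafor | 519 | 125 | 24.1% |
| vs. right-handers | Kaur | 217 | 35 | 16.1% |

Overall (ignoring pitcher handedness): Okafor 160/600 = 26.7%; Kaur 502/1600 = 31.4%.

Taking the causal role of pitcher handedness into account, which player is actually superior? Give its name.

Okafor

Within every pitcher handedness level Okafor has the higher rate, yet pooled Kaur does — Simpson's reversal.
Since pitcher handedness is a pre-existing factor (not a product of the player) and it affects the outcome on its own, it is a confounder. The stratified rates, not the pooled rate, identify the causal effect.
Within each level — vs. left-handers: 43.2% vs 33.8%; vs. right-handers: 24.1% vs 16.1% — Okafor is higher every time.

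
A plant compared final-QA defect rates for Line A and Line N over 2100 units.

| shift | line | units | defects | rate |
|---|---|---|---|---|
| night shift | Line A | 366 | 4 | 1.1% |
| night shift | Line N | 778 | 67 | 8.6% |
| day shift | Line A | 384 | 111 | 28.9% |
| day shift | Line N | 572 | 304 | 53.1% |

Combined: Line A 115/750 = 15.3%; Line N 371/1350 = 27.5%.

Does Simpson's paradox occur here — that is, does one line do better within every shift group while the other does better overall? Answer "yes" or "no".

Within each shift level (night shift 1.1% vs 8.6%; day shift 28.9% vs 53.1%), Line A has the lower rate every time. Pooled: 15.3% vs 27.5% — Line A has the lower rate overall. They agree.

no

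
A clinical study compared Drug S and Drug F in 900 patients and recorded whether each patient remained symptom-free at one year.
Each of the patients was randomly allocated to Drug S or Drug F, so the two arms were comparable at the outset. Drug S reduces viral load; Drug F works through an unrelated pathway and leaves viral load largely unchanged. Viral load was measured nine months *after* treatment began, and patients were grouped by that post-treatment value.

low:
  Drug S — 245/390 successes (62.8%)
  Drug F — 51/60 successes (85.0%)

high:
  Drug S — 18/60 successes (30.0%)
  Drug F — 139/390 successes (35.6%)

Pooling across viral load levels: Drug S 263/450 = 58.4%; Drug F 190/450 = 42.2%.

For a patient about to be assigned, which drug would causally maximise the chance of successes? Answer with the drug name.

Viral load is downstream of the drug. One should not condition on a consequence of treatment, so the overall rates are the right comparison.
Pooled: Drug S 58.4% vs Drug F 42.2%; Drug S is higher overall.

Drug S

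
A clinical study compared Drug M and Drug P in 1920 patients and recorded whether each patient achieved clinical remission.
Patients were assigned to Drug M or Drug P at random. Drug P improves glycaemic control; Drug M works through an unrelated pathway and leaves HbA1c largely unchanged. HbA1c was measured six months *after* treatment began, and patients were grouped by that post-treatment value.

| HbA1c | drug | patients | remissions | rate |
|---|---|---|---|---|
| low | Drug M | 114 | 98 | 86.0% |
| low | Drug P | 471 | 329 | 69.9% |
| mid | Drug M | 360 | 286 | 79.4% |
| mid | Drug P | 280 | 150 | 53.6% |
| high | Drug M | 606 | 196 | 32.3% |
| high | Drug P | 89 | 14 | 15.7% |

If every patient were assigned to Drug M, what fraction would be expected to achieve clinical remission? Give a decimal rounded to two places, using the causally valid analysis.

The stratified and pooled comparisons disagree (Drug M wins within each HbA1c; Drug P wins overall), so the answer turns on the causal role of HbA1c.
HbA1c is downstream of the drug. One should not condition on a consequence of treatment, so the overall rates are the right comparison.
So P(outcome | do(Drug M)) is just the pooled rate for Drug M: 580/1080 = 0.537.

0.54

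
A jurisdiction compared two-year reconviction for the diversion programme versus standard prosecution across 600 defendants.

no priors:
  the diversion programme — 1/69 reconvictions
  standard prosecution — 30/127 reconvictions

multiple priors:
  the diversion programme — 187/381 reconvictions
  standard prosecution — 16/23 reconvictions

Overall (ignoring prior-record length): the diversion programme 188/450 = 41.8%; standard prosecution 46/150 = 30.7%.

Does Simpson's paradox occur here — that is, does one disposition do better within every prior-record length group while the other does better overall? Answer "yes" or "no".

Within each prior-record length level (no priors 1.4% vs 23.6%; multiple priors 49.1% vs 69.6%), the diversion programme has the lower rate every time. Pooled: 41.8% vs 30.7% — standard prosecution has the lower rate overall. The two comparisons disagree.

yes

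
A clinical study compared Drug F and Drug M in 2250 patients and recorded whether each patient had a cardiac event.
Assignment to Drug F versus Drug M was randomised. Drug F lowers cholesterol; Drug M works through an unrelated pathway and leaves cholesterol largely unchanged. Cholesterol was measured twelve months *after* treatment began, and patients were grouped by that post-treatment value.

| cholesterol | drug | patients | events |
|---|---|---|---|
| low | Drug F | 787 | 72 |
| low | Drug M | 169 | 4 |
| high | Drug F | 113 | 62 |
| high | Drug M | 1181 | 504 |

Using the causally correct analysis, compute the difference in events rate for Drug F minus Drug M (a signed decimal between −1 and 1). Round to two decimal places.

Cholesterol is recorded after the drug and is itself shifted by it — it sits on the causal path from drug to outcome. Conditioning on a mediator would strip out part of the effect we want; the pooled comparison gives the total causal effect.
The causal difference is the pooled difference: 0.149 − 0.376 = -0.227.

-0.23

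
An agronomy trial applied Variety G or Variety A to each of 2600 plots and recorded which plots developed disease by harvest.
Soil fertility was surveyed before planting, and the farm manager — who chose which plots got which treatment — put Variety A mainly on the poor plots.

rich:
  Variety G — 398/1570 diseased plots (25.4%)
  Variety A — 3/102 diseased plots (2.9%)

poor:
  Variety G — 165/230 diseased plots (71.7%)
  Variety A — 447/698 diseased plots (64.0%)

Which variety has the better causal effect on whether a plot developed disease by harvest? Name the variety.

Variety A

The stratified and pooled comparisons disagree (Variety A wins within each soil fertility; Variety G wins overall), so the answer turns on the causal role of soil fertility.
Since soil fertility is a pre-existing factor (not a product of the variety) and it affects the outcome on its own, it is a confounder. The stratified rates, not the pooled rate, identify the causal effect.
Within each level — rich: 25.4% vs 2.9%; poor: 71.7% vs 64.0% — Variety A is lower every time.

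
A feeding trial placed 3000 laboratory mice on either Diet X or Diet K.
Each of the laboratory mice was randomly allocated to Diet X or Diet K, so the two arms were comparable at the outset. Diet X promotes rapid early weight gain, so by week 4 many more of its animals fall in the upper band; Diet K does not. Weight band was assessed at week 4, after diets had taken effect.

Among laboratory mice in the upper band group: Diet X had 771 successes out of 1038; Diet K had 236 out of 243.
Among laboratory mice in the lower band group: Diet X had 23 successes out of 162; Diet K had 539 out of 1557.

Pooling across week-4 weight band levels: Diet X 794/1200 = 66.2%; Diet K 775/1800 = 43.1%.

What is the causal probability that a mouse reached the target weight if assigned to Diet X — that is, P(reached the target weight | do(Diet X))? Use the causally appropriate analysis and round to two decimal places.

Week-4 weight band here is a post-treatment variable shaped by the diet; conditioning on it would introduce bias rather than remove it. The overall comparison is the causal one.
So P(outcome | do(Diet X)) is just the pooled rate for Diet X: 794/1200 = 0.662.

0.66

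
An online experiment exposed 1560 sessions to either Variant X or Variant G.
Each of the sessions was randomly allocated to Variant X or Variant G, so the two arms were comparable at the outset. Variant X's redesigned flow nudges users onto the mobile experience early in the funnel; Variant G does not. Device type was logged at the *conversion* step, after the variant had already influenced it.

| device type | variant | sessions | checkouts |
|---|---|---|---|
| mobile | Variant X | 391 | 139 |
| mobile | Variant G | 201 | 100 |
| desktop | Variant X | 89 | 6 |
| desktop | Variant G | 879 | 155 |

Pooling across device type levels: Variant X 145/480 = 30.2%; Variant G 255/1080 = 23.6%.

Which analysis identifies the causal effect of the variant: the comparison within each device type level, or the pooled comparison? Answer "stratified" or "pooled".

pooled

Stratifying would compare variants among sessions the variants themselves sorted into device type groups — a form of selection on an intermediate. The unconditioned pooled rates give the total causal effect.
Pooled: Variant X 30.2% vs Variant G 23.6%; Variant X is higher overall.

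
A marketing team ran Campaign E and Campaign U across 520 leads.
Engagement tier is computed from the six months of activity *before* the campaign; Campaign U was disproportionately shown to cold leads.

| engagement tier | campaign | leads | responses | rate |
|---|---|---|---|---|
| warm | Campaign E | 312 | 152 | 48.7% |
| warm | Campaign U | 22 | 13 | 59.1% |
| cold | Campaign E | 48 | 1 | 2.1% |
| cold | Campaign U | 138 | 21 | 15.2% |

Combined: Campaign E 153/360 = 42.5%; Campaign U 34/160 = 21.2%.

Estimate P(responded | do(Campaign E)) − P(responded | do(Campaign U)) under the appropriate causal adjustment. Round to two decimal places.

Since engagement tier is a pre-existing factor (not a product of the campaign) and it affects the outcome on its own, it is a confounder. The stratified rates, not the pooled rate, identify the causal effect.
Adjusting over the population distribution of engagement tier: 0.642·(0.487−0.591) + 0.358·(0.021−0.152) = -0.114.

-0.11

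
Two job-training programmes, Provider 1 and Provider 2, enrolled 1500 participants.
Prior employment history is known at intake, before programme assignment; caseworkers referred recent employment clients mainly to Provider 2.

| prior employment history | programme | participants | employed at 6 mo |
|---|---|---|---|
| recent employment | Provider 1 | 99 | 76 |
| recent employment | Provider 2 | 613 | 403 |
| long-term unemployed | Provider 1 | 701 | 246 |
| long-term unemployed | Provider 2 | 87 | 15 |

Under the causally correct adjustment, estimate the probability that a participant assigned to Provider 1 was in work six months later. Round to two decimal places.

The prior employment history-specific comparison favours Provider 1 throughout, but the pooled figures favour Provider 2. The question is whether to condition on prior employment history.
Prior employment history is set before the programme has any effect — it is not caused by the programme — and it independently drives the outcome. That makes it a confounder, so the causal comparison is within prior employment history levels.
Standardising Provider 1 to the population prior employment history mix: 0.475·76/99 + 0.525·246/701 = 0.549.

0.55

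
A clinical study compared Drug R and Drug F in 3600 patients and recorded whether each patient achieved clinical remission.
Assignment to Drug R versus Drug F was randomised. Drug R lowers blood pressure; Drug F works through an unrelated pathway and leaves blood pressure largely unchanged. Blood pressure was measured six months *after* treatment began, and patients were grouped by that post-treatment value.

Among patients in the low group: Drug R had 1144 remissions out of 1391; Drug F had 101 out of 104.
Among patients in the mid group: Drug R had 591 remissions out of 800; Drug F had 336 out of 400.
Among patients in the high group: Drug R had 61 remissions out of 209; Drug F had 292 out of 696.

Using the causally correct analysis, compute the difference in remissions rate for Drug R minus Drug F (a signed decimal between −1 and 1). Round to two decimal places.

Blood pressure is recorded after the drug and is itself shifted by it — it sits on the causal path from drug to outcome. Conditioning on a mediator would strip out part of the effect we want; the pooled comparison gives the total causal effect.
The causal difference is the pooled difference: 0.748 − 0.608 = +0.141.

+0.14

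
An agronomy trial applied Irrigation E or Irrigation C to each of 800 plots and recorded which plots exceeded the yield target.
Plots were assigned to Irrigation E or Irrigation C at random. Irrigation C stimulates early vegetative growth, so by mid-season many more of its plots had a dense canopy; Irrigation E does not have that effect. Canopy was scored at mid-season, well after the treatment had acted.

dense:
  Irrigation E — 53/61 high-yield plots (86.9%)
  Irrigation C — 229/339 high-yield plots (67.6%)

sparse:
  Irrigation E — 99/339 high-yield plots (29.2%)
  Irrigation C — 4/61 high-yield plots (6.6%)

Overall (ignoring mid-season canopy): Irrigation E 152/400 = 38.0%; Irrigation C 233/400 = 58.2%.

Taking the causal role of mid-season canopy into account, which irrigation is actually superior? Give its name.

The mid-season canopy-specific comparison favours Irrigation E throughout, but the pooled figures favour Irrigation C. The question is whether to condition on mid-season canopy.
Mid-season canopy is recorded after the irrigation and is itself shifted by it — it sits on the causal path from irrigation to outcome. Conditioning on a mediator would strip out part of the effect we want; the pooled comparison gives the total causal effect.
Pooled: Irrigation E 38.0% vs Irrigation C 58.2%; Irrigation C is higher overall.

Irrigation C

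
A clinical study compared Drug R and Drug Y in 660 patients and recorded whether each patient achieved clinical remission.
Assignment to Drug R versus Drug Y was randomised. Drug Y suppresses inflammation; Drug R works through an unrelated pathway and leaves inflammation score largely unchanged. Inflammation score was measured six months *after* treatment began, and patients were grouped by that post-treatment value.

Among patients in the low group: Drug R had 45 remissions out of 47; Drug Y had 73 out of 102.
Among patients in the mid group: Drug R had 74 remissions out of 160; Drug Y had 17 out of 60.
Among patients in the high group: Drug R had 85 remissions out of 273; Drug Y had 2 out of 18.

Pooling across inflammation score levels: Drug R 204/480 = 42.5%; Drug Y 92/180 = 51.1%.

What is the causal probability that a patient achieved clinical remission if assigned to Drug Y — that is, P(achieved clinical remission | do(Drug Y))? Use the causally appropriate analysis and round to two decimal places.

Inflammation score here is a post-treatment variable shaped by the drug; conditioning on it would introduce bias rather than remove it. The overall comparison is the causal one.
So P(outcome | do(Drug Y)) is just the pooled rate for Drug Y: 92/180 = 0.511.

0.51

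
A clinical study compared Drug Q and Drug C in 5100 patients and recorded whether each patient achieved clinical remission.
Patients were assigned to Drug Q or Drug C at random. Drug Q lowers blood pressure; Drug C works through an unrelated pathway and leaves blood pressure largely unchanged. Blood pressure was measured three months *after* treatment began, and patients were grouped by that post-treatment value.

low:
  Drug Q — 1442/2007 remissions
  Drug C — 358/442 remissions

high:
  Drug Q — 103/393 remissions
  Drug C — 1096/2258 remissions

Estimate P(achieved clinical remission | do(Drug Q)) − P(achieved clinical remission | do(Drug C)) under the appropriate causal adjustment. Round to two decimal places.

+0.11

Within every blood pressure level Drug C has the higher rate, yet pooled Drug Q does — Simpson's reversal.
Because the drug influences blood pressure, blood pressure is a post-treatment mediator, not a confounder. Stratifying on it would bias the estimate; the causal effect is the crude pooled difference.
The causal difference is the pooled difference: 0.644 − 0.539 = +0.105.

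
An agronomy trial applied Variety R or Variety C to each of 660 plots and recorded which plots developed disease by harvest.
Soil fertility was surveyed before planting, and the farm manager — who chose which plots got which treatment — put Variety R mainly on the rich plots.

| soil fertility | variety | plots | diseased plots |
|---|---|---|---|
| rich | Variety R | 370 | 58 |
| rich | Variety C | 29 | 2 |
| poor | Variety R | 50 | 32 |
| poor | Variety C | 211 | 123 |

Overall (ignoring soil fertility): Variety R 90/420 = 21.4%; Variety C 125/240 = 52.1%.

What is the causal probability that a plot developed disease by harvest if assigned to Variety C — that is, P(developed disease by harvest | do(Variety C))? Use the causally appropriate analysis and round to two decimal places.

The stratified and pooled comparisons disagree (Variety C wins within each soil fertility; Variety R wins overall), so the answer turns on the causal role of soil fertility.
Since soil fertility is a pre-existing factor (not a product of the variety) and it affects the outcome on its own, it is a confounder. The stratified rates, not the pooled rate, identify the causal effect.
Standardising Variety C to the population soil fertility mix: 0.605·2/29 + 0.395·123/211 = 0.272.

0.27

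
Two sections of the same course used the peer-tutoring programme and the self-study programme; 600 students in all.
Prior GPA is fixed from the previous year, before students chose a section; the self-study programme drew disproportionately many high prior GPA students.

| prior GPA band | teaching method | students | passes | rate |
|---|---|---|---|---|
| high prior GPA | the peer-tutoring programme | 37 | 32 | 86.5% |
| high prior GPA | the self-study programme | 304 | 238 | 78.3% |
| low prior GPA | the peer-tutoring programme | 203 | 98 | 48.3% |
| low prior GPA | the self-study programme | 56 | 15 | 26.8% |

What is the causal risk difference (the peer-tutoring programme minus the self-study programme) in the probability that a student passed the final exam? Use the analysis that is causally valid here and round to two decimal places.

Prior GPA band differs across teaching methods for reasons unrelated to any effect of the teaching method itself, and it separately predicts the outcome — a classic confounder. We must compare within prior GPA band levels.
Adjusting over the population distribution of prior GPA band: 0.568·(0.865−0.783) + 0.432·(0.483−0.268) = +0.139.

+0.14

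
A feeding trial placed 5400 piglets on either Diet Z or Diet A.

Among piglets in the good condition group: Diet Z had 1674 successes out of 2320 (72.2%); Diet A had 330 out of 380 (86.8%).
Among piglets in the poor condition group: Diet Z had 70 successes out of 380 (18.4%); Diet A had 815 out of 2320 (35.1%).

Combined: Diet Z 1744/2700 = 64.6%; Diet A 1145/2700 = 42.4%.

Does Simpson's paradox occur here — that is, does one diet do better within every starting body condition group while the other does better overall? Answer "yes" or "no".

Within each starting body condition level (good condition 72.2% vs 86.8%; poor condition 18.4% vs 35.1%), Diet A has the higher rate every time. Pooled: 64.6% vs 42.4% — Diet Z has the higher rate overall. The two comparisons disagree.

yes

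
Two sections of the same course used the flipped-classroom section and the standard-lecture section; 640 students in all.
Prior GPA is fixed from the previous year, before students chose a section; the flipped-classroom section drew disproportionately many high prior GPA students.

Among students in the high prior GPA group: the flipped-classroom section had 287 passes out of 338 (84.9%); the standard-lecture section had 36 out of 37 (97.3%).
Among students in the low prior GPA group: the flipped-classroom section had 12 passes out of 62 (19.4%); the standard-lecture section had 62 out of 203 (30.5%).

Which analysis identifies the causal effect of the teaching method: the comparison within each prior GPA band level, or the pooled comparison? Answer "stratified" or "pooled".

stratified

The stratified and pooled comparisons disagree (the standard-lecture section wins within each prior GPA band; the flipped-classroom section wins overall), so the answer turns on the causal role of prior GPA band.
Prior GPA band satisfies the back-door criterion: it is not a descendant of the teaching method, and it blocks the spurious path from teaching method to outcome. Adjusting for it (i.e., using the within-prior GPA band rates) gives the causal effect.
Within each level — high prior GPA: 84.9% vs 97.3%; low prior GPA: 19.4% vs 30.5% — the standard-lecture section is higher every time.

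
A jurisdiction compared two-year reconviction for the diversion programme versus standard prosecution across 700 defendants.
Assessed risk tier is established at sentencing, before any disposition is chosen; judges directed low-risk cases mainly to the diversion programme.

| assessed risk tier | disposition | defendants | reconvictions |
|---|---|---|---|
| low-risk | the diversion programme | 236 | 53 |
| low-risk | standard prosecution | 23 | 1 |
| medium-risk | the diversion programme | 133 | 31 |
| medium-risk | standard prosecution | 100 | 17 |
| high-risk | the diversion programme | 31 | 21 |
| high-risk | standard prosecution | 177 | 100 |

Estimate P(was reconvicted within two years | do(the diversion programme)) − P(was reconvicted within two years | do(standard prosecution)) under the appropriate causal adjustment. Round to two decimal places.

Here assessed risk tier is a common cause — it drives both which disposition a case falls under and the outcome. The crude comparison mixes populations; the stratum-specific rates are the causally relevant ones.
Adjusting over the population distribution of assessed risk tier: 0.370·(0.225−0.043) + 0.333·(0.233−0.170) + 0.297·(0.677−0.565) = +0.121.

+0.12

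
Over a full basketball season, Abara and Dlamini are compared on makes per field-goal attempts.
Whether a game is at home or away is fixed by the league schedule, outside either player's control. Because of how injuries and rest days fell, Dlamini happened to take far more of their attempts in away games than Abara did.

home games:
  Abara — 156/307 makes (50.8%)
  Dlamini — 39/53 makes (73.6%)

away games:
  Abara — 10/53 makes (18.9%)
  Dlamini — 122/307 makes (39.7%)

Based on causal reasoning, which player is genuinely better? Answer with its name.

The game venue-specific comparison favours Dlamini throughout, but the pooled figures favour Abara. The question is whether to condition on game venue.
Nothing the player does changes game venue; the imbalance is an allocation artefact. With game venue also predicting the outcome, the pooled figure is confounded, and the within-stratum comparison is the causal one.
Within each level — home games: 50.8% vs 73.6%; away games: 18.9% vs 39.7% — Dlamini is higher every time.

Dlamini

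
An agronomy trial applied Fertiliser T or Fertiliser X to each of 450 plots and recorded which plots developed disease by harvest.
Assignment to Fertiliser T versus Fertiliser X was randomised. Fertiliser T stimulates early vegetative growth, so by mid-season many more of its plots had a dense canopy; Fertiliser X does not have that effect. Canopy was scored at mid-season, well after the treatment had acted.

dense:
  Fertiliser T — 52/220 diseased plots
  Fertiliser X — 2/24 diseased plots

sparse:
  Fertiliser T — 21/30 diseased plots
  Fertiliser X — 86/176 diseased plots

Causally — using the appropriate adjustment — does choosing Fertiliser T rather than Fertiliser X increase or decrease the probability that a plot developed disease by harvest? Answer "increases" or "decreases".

decreases

The distribution of mid-season canopy is itself part of what the fertiliser does — it is an intermediate outcome. Holding it fixed would remove that part of the effect; the total effect is the pooled difference.
Pooled: Fertiliser T 29.2% vs Fertiliser X 44.0%; Fertiliser T is lower overall.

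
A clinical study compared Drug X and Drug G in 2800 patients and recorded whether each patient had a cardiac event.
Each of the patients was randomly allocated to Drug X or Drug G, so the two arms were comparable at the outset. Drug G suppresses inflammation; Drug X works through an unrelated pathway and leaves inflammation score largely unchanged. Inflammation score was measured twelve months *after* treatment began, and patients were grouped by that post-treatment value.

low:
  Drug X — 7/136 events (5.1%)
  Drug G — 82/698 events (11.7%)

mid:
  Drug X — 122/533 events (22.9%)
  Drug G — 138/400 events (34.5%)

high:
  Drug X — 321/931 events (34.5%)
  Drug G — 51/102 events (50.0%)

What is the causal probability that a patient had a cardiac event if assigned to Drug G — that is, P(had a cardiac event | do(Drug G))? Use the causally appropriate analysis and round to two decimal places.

The stratified and pooled comparisons disagree (Drug X wins within each inflammation score; Drug G wins overall), so the answer turns on the causal role of inflammation score.
Because the drug influences inflammation score, inflammation score is a post-treatment mediator, not a confounder. Stratifying on it would bias the estimate; the causal effect is the crude pooled difference.
So P(outcome | do(Drug G)) is just the pooled rate for Drug G: 271/1200 = 0.226.

0.23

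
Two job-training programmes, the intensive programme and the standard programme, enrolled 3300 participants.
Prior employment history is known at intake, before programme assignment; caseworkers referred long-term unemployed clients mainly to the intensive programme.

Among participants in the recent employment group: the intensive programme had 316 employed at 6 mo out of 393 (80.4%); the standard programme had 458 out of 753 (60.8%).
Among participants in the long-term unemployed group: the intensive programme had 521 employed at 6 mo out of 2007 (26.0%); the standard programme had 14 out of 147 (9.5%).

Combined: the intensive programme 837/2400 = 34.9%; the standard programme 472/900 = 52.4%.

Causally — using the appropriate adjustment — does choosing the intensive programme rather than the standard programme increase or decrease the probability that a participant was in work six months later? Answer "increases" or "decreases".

the intensive programme is higher inside every prior employment history stratum but the standard programme is higher in aggregate. Whether to stratify depends on how prior employment history relates to the programme.
Since prior employment history is a pre-existing factor (not a product of the programme) and it affects the outcome on its own, it is a confounder. The stratified rates, not the pooled rate, identify the causal effect.
Within each level — recent employment: 80.4% vs 60.8%; long-term unemployed: 26.0% vs 9.5% — the intensive programme is higher every time.

increases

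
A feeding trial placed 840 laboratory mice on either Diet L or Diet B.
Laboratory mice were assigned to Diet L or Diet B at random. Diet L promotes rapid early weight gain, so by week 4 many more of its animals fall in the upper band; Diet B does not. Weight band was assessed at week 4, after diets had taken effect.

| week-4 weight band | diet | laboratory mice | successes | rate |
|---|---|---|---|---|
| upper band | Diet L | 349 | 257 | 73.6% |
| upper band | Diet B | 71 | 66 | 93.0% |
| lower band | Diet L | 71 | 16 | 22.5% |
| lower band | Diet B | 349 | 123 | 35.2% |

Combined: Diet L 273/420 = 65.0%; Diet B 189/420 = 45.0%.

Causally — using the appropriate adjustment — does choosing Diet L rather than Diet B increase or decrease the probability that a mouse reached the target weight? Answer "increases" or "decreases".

Diet B is higher inside every week-4 weight band stratum but Diet L is higher in aggregate. Whether to stratify depends on how week-4 weight band relates to the diet.
Week-4 weight band is downstream of the diet. One should not condition on a consequence of treatment, so the overall rates are the right comparison.
Pooled: Diet L 65.0% vs Diet B 45.0%; Diet L is higher overall.

increases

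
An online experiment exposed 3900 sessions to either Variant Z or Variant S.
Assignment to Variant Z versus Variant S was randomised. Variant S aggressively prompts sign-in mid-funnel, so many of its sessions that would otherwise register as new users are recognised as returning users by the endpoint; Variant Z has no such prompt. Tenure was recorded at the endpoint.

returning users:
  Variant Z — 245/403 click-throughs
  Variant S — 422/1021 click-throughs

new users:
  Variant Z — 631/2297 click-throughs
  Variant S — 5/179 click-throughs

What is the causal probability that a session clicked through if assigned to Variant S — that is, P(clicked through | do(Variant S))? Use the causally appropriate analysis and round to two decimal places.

Variant Z is higher inside every user tenure stratum but Variant S is higher in aggregate. Whether to stratify depends on how user tenure relates to the variant.
Because the variant influences user tenure, user tenure is a post-treatment mediator, not a confounder. Stratifying on it would bias the estimate; the causal effect is the crude pooled difference.
So P(outcome | do(Variant S)) is just the pooled rate for Variant S: 427/1200 = 0.356.

0.36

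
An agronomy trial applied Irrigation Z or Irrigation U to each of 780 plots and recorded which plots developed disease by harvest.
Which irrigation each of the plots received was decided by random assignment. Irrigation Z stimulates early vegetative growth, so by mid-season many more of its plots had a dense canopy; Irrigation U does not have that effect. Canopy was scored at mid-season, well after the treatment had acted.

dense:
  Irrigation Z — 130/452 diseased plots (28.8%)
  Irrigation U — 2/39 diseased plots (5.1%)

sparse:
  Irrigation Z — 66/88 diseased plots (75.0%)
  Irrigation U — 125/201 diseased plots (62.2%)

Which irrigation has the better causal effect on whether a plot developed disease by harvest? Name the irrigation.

Irrigation Z

The distribution of mid-season canopy is itself part of what the irrigation does — it is an intermediate outcome. Holding it fixed would remove that part of the effect; the total effect is the pooled difference.
Pooled: Irrigation Z 36.3% vs Irrigation U 52.9%; Irrigation Z is lower overall.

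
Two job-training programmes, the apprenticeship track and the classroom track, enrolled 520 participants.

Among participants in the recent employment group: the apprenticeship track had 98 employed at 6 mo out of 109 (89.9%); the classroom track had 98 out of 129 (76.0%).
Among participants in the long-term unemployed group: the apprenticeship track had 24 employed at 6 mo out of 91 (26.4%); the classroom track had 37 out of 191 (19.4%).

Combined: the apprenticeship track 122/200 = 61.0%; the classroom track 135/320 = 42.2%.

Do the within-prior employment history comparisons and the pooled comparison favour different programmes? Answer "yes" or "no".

no

Within each prior employment history level (recent employment 89.9% vs 76.0%; long-term unemployed 26.4% vs 19.4%), the apprenticeship track has the higher rate every time. Pooled: 61.0% vs 42.2% — the apprenticeship track has the higher rate overall. They agree.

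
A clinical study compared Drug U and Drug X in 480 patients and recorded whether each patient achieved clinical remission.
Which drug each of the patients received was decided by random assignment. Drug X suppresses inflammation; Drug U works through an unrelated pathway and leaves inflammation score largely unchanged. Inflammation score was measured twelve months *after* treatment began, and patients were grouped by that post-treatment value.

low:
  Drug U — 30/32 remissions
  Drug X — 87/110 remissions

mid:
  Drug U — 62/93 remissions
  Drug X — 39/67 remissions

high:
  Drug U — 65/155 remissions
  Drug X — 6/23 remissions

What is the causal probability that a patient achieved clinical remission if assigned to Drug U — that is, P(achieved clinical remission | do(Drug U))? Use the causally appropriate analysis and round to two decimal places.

Inflammation score here is a post-treatment variable shaped by the drug; conditioning on it would introduce bias rather than remove it. The overall comparison is the causal one.
So P(outcome | do(Drug U)) is just the pooled rate for Drug U: 157/280 = 0.561.

0.56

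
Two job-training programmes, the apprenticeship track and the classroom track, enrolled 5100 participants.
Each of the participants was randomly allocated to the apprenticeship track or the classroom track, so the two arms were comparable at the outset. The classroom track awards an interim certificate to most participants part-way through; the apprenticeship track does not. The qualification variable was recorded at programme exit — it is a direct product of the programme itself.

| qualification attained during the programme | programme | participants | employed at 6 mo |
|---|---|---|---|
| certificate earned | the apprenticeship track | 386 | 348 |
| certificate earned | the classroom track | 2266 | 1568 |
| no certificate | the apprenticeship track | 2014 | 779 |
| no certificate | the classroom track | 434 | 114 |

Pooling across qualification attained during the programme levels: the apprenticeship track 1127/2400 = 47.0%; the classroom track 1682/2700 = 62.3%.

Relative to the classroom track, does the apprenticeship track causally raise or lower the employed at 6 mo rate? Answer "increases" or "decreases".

Because the programme influences qualification attained during the programme, qualification attained during the programme is a post-treatment mediator, not a confounder. Stratifying on it would bias the estimate; the causal effect is the crude pooled difference.
Pooled: the apprenticeship track 47.0% vs the classroom track 62.3%; the classroom track is higher overall.

decreases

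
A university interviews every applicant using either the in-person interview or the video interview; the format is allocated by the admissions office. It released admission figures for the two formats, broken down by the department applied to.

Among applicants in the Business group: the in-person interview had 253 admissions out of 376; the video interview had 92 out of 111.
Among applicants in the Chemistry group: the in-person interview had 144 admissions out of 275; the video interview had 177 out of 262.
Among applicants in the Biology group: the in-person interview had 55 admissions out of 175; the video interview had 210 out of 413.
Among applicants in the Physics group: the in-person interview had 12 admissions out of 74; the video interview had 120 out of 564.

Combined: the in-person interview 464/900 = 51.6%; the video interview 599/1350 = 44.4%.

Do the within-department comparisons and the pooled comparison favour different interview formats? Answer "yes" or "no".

yes

Within each department level (Business 67.3% vs 82.9%; Chemistry 52.4% vs 67.6%; Biology 31.4% vs 50.8%; Physics 16.2% vs 21.3%), the video interview has the higher rate every time. Pooled: 51.6% vs 44.4% — the in-person interview has the higher rate overall. The two comparisons disagree.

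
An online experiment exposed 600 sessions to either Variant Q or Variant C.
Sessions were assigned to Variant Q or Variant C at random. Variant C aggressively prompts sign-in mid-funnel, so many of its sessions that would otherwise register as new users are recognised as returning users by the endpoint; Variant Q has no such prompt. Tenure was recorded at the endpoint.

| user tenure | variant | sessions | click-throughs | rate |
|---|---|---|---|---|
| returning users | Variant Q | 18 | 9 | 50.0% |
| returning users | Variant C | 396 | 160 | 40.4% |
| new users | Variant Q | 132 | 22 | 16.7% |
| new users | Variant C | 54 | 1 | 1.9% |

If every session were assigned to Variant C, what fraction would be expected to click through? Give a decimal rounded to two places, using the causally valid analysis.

The stratified and pooled comparisons disagree (Variant Q wins within each user tenure; Variant C wins overall), so the answer turns on the causal role of user tenure.
The distribution of user tenure is itself part of what the variant does — it is an intermediate outcome. Holding it fixed would remove that part of the effect; the total effect is the pooled difference.
So P(outcome | do(Variant C)) is just the pooled rate for Variant C: 161/450 = 0.358.

0.36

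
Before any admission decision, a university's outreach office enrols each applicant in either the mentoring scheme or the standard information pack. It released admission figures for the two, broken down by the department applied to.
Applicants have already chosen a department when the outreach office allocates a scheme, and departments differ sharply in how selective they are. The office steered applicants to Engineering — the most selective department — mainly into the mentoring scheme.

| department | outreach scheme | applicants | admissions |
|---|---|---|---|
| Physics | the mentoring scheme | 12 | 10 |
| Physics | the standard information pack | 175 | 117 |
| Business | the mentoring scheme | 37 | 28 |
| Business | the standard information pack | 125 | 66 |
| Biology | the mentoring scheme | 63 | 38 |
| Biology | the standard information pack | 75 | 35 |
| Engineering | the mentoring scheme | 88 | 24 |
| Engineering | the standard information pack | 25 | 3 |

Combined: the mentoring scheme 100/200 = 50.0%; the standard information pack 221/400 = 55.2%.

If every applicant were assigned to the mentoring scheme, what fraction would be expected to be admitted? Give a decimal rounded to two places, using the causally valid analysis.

0.65

Department satisfies the back-door criterion: it is not a descendant of the outreach scheme, and it blocks the spurious path from outreach scheme to outcome. Adjusting for it (i.e., using the within-department rates) gives the causal effect.
Standardising the mentoring scheme to the population department mix: 0.312·10/12 + 0.270·28/37 + 0.230·38/63 + 0.188·24/88 = 0.654.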